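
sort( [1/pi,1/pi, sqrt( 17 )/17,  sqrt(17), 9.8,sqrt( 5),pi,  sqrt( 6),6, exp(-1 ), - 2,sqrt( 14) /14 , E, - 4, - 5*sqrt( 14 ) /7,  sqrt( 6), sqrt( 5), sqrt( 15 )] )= [  -  4, - 5*sqrt( 14) /7, - 2, sqrt( 17 ) /17, sqrt (14 )/14,1/pi,1/pi,exp( - 1 ), sqrt( 5), sqrt(5) , sqrt( 6) , sqrt(6 ),E, pi,sqrt( 15),sqrt( 17 )  ,  6 , 9.8]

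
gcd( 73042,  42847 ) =1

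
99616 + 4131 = 103747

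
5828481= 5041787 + 786694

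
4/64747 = 4/64747 = 0.00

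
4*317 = 1268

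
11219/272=11219/272 = 41.25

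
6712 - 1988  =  4724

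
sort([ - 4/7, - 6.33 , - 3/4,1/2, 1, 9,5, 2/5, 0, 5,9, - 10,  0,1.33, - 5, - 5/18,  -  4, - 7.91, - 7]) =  [ - 10, - 7.91, - 7, - 6.33, - 5, - 4, - 3/4, - 4/7, - 5/18,0,  0,2/5, 1/2,1,1.33, 5,5, 9,9]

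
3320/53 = 3320/53 =62.64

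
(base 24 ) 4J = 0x73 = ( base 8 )163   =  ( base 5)430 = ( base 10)115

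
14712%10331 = 4381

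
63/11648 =9/1664 = 0.01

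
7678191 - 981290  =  6696901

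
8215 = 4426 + 3789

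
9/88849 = 9/88849=0.00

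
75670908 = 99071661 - 23400753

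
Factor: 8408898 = 2^1*3^2*29^1 * 89^1*181^1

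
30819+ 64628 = 95447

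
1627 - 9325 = -7698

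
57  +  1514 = 1571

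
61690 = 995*62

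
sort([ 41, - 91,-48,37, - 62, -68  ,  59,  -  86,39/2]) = [ - 91,-86, - 68,-62, - 48, 39/2,37, 41, 59]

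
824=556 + 268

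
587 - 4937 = -4350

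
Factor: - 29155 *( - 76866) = 2^1*3^1  *5^1*7^3*17^1*23^1*557^1= 2241028230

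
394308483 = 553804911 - 159496428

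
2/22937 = 2/22937  =  0.00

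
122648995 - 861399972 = - 738750977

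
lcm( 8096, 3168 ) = 72864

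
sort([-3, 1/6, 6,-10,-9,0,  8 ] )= [-10, -9,-3,0, 1/6,6, 8]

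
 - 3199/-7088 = 3199/7088 = 0.45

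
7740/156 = 49 + 8/13 = 49.62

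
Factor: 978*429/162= 23309/9  =  3^(-2)*11^1 * 13^1*163^1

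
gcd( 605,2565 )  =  5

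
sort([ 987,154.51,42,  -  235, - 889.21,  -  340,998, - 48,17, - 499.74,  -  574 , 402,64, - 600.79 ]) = [ - 889.21,-600.79, - 574 , - 499.74, - 340, -235, -48,17, 42,64,154.51, 402,987, 998 ]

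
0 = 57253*0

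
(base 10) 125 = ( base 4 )1331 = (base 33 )3q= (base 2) 1111101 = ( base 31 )41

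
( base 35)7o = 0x10D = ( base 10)269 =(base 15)12e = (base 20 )d9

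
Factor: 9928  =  2^3*17^1*73^1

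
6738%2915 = 908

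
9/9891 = 1/1099 = 0.00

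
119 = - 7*(- 17) 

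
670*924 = 619080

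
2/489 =2/489 = 0.00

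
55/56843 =55/56843 = 0.00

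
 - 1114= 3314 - 4428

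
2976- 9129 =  - 6153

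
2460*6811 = 16755060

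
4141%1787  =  567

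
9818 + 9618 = 19436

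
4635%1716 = 1203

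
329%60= 29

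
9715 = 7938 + 1777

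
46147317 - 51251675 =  - 5104358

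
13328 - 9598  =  3730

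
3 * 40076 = 120228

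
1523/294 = 1523/294 = 5.18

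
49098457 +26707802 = 75806259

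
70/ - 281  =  -70/281 = -0.25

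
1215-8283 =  - 7068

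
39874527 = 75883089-36008562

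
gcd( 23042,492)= 82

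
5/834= 5/834  =  0.01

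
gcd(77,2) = 1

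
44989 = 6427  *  7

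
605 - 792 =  - 187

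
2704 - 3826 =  - 1122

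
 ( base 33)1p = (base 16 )3a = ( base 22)2E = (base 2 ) 111010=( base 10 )58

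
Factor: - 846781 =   -  13^1*53^1 * 1229^1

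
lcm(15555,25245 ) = 1539945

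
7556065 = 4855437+2700628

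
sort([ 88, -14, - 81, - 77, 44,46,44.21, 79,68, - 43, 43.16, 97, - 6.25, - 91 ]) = [ - 91 , - 81, - 77, - 43, - 14, - 6.25,43.16, 44, 44.21, 46, 68,79,88, 97]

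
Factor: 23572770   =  2^1*3^1*5^1*13^1 * 60443^1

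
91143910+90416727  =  181560637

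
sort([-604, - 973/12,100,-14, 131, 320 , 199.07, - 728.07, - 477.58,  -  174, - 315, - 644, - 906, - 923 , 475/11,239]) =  [ - 923, - 906, -728.07, - 644 , - 604, - 477.58,-315, - 174, - 973/12 , - 14 , 475/11, 100,131, 199.07,239,320 ]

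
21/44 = 21/44 = 0.48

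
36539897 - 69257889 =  - 32717992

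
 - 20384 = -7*2912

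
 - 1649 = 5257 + -6906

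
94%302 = 94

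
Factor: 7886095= 5^1 * 7^1 * 293^1*769^1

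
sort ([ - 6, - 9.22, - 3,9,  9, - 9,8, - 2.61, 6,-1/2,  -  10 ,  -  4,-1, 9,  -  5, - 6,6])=[ - 10,-9.22,-9,  -  6,-6, - 5, - 4, - 3,-2.61, - 1, - 1/2,6, 6, 8, 9, 9, 9]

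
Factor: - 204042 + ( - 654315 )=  - 858357=- 3^4*10597^1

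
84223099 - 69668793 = 14554306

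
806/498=1 + 154/249 = 1.62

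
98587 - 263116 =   -  164529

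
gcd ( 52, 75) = 1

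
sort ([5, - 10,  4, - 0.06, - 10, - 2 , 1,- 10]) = [-10, - 10,  -  10,  -  2, - 0.06 , 1, 4,5 ]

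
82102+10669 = 92771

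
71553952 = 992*72131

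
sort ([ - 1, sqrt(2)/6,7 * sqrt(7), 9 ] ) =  [-1, sqrt ( 2 ) /6, 9, 7*sqrt(7)]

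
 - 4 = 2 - 6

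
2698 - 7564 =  - 4866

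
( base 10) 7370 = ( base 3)101002222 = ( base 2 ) 1110011001010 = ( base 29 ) 8m4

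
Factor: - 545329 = -545329^1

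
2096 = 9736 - 7640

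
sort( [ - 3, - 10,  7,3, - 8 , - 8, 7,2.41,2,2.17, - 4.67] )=[ - 10, - 8, - 8  ,-4.67, - 3,2,  2.17,2.41,3,7, 7]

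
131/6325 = 131/6325=0.02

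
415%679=415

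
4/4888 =1/1222 = 0.00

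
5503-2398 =3105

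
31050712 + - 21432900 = 9617812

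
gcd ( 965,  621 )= 1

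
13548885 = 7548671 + 6000214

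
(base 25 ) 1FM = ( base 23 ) 1la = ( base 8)1776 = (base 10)1022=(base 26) 1D8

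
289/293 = 289/293 = 0.99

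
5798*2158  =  12512084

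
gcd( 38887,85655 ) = 37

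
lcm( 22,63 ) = 1386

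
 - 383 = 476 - 859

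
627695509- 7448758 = 620246751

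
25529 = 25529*1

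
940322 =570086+370236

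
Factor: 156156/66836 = 3^1*7^(-1)*13^2  *31^(-1) = 507/217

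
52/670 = 26/335 = 0.08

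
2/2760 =1/1380 = 0.00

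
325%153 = 19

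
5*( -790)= - 3950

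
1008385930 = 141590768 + 866795162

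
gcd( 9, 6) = 3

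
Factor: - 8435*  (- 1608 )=2^3*3^1*5^1*7^1*67^1*241^1 = 13563480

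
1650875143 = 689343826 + 961531317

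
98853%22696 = 8069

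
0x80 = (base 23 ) 5D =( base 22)5I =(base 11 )107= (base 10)128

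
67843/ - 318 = - 214  +  209/318= - 213.34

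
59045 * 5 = 295225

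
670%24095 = 670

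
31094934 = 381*81614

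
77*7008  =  539616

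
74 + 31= 105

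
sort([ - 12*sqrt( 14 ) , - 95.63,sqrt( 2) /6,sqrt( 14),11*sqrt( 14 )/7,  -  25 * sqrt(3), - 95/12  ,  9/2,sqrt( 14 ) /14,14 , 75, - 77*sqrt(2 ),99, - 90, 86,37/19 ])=[  -  77 * sqrt(2 ),  -  95.63, - 90,-12*sqrt(14 ), - 25*sqrt( 3 ), - 95/12, sqrt( 2)/6,sqrt ( 14 ) /14,37/19,sqrt(14), 9/2,11*sqrt (14 )/7 , 14,75, 86,99]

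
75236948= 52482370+22754578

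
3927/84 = 187/4 = 46.75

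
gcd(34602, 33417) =237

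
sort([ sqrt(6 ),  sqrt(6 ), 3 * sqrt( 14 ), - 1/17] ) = [ - 1/17, sqrt(6 ),sqrt(6 ),3 *sqrt( 14)]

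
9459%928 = 179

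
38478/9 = 12826/3 = 4275.33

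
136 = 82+54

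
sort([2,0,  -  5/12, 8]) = [-5/12,0, 2,8]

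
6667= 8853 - 2186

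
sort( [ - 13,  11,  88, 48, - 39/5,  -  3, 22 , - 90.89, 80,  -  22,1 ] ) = [ - 90.89, - 22, - 13, - 39/5,  -  3, 1,  11,  22,  48, 80, 88]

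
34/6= 17/3= 5.67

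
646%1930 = 646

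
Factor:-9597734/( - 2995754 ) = 4798867/1497877 = 1497877^( - 1 )*4798867^1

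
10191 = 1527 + 8664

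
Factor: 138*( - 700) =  - 96600 = - 2^3*3^1*5^2*  7^1 * 23^1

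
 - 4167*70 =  - 291690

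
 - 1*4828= -4828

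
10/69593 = 10/69593 = 0.00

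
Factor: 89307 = 3^2*9923^1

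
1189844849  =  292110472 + 897734377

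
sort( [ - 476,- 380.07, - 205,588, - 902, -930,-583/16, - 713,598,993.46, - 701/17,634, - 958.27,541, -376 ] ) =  [ - 958.27, -930, - 902, - 713, - 476 , - 380.07, - 376, - 205,-701/17, - 583/16,  541, 588,598, 634, 993.46]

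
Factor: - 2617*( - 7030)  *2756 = 2^3 * 5^1*13^1*19^1*37^1*53^1* 2617^1= 50703537560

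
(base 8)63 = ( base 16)33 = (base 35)1G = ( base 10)51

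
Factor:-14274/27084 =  - 2^( -1) * 3^1 * 13^1 * 37^( - 1 )=- 39/74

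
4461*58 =258738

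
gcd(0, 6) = 6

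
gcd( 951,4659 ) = 3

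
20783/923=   22 + 477/923 = 22.52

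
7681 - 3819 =3862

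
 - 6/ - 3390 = 1/565 = 0.00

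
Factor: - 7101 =-3^3 * 263^1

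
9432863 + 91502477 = 100935340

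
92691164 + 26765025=119456189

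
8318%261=227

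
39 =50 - 11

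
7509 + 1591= 9100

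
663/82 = 663/82 = 8.09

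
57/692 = 57/692 = 0.08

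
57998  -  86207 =  -  28209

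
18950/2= 9475 = 9475.00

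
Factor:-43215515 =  - 5^1*7^1 *283^1*4363^1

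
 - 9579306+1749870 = -7829436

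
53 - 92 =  - 39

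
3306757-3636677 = -329920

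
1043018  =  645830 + 397188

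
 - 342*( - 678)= 231876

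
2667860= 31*86060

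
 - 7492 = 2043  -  9535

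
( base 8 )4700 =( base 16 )9C0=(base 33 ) 29l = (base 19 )6H7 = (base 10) 2496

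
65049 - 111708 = - 46659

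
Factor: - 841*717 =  - 602997 =- 3^1*29^2*239^1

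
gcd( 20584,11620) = 332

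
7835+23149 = 30984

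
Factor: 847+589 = 1436=2^2*359^1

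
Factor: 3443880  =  2^3*3^1*5^1*11^1*2609^1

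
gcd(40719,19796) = 49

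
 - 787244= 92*( - 8557)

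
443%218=7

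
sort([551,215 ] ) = [ 215, 551 ]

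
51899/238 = 218 + 15/238 = 218.06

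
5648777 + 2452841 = 8101618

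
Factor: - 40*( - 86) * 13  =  44720 = 2^4*5^1*13^1*43^1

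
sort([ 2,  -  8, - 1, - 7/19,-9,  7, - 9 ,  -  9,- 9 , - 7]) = [-9,  -  9, - 9,-9,- 8,-7,- 1 ,-7/19, 2 , 7 ] 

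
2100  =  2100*1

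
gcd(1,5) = 1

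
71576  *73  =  5225048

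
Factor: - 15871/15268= - 2^( - 2 )*11^( - 1 )*59^1*269^1*347^( - 1)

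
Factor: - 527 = - 17^1*31^1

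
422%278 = 144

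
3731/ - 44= -85 + 9/44 = - 84.80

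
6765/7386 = 2255/2462  =  0.92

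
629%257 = 115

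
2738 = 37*74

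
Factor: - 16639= - 7^1 * 2377^1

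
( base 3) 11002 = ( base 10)110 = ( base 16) 6E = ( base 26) 46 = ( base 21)55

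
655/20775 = 131/4155 = 0.03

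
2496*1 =2496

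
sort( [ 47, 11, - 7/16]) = [ - 7/16, 11,  47 ]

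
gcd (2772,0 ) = 2772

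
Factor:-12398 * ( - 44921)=2^1*29^1*1549^1 *6199^1 = 556930558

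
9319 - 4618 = 4701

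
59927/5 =11985+ 2/5=11985.40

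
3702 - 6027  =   - 2325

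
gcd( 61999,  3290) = 7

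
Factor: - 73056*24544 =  - 2^10* 3^1*13^1*59^1*761^1 = - 1793086464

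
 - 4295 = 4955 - 9250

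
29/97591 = 29/97591 = 0.00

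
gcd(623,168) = 7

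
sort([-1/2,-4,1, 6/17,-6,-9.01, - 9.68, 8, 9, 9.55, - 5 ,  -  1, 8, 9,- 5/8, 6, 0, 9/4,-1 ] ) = [ - 9.68, - 9.01,  -  6,-5, - 4,-1,  -  1,-5/8,-1/2, 0,6/17,1, 9/4,6, 8, 8, 9, 9, 9.55] 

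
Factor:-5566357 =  - 5566357^1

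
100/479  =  100/479 = 0.21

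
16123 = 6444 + 9679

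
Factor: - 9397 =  - 9397^1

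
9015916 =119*75764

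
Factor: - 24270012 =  - 2^2*3^2 * 13^1*51859^1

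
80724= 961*84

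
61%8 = 5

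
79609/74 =79609/74 = 1075.80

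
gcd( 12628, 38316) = 4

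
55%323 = 55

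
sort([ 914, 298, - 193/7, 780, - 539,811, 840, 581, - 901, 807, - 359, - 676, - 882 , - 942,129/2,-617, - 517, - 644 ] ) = [-942, - 901,-882, -676, - 644 ,-617,-539, - 517,- 359, - 193/7, 129/2, 298, 581,  780,807, 811, 840, 914] 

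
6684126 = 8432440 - 1748314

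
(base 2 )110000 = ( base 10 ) 48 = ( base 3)1210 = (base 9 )53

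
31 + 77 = 108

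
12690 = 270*47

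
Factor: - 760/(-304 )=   5/2 = 2^( - 1 )*5^1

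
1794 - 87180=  - 85386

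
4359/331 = 4359/331= 13.17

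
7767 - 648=7119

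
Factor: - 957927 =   -  3^1*23^1*13883^1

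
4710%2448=2262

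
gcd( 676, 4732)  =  676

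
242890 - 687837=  -444947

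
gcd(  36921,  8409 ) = 3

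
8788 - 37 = 8751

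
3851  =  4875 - 1024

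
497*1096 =544712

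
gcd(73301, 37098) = 1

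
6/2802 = 1/467 = 0.00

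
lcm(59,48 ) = 2832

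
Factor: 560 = 2^4*5^1*7^1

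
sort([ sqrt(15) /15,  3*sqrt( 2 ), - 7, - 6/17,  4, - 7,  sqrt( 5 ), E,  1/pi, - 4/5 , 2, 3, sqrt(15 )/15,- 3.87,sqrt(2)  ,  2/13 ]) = [ - 7, - 7, - 3.87, - 4/5, - 6/17 , 2/13,sqrt(15 ) /15 , sqrt(15)/15,1/pi,sqrt( 2 ),2,  sqrt( 5 ),  E, 3,  4,  3*sqrt ( 2 )]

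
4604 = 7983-3379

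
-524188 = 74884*( - 7)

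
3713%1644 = 425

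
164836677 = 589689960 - 424853283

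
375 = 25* 15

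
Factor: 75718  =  2^1*17^2 * 131^1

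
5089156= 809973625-804884469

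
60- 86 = - 26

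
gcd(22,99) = 11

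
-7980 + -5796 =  - 13776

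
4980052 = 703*7084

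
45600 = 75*608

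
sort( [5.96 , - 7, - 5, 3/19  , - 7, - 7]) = [-7,-7,- 7, - 5, 3/19, 5.96]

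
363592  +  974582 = 1338174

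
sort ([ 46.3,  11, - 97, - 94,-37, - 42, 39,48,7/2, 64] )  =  [-97, - 94, - 42,-37,7/2,11, 39 , 46.3,  48 , 64]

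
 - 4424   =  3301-7725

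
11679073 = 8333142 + 3345931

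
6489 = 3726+2763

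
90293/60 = 90293/60= 1504.88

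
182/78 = 2 + 1/3 = 2.33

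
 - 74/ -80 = 37/40 = 0.93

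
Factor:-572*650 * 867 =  - 322350600 = -2^3 * 3^1*5^2 * 11^1 *13^2*17^2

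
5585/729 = 5585/729 = 7.66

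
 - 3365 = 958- 4323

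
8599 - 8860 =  - 261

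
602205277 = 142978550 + 459226727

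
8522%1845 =1142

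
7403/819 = 9 + 32/819 = 9.04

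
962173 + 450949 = 1413122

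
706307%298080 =110147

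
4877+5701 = 10578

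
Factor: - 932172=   -  2^2*3^1*77681^1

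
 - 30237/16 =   -  1890 + 3/16=- 1889.81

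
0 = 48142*0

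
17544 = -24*(-731 ) 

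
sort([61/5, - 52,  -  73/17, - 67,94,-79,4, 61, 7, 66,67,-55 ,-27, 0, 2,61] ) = [ - 79, -67, - 55, - 52, - 27,-73/17,0,2,  4,7,61/5,61, 61, 66,67, 94]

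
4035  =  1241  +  2794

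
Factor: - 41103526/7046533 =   -  2^1*13^( - 1 )*23^( - 1 )  *  73^1*23567^( - 1)*281531^1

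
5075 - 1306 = 3769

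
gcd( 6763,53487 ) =1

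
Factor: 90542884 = 2^2 * 17^1*1331513^1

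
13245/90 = 883/6 = 147.17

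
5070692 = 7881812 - 2811120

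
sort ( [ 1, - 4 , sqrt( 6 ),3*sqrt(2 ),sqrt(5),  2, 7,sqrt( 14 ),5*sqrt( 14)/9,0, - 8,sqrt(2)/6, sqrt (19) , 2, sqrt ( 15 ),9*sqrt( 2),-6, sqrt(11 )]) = [ - 8, - 6, - 4,0,sqrt ( 2)/6,1, 2,2,5*sqrt( 14 )/9 , sqrt (5 ),sqrt(6 ),sqrt( 11 ),sqrt(  14),sqrt(15) , 3*sqrt( 2), sqrt ( 19 ),7, 9 * sqrt( 2 ) ] 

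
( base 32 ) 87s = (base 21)j32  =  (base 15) 277e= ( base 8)20374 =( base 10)8444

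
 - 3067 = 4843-7910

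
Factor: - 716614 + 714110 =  - 2^3*313^1=   - 2504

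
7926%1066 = 464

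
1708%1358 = 350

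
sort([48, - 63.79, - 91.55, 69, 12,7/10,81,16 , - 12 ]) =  [ - 91.55,  -  63.79, - 12, 7/10,12,16,48,69,81]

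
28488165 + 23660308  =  52148473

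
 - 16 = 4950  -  4966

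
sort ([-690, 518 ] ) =[ - 690, 518]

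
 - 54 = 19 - 73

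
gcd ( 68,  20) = 4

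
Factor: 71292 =2^2*3^1*13^1*457^1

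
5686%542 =266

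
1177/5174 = 1177/5174  =  0.23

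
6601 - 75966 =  - 69365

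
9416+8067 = 17483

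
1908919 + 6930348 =8839267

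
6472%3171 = 130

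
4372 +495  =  4867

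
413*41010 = 16937130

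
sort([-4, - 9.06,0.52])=[-9.06,  -  4,0.52 ]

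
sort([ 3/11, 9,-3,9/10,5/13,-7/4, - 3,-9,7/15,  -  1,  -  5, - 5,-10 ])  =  [ - 10, - 9,-5, - 5, - 3, - 3, - 7/4, - 1, 3/11, 5/13, 7/15, 9/10, 9 ]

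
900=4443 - 3543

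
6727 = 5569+1158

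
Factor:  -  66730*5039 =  - 2^1*5^1 *5039^1*6673^1 = - 336252470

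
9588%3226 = 3136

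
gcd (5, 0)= 5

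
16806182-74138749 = -57332567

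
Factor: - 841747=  - 647^1 * 1301^1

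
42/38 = 1+2/19 = 1.11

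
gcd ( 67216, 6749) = 1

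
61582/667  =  61582/667  =  92.33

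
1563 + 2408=3971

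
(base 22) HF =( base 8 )605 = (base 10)389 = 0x185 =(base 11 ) 324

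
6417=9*713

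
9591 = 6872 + 2719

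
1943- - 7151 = 9094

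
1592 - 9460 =-7868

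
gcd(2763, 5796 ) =9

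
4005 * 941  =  3768705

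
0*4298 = 0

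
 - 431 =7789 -8220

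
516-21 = 495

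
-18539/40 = -18539/40 = - 463.48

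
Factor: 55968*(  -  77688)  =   - 4348041984 = -2^8*3^3*11^1*13^1*53^1*83^1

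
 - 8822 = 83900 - 92722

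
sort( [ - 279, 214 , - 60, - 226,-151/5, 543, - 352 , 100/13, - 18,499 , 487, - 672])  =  [  -  672,-352, - 279, - 226, - 60, - 151/5, - 18, 100/13,214,  487, 499,543]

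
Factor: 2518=2^1*1259^1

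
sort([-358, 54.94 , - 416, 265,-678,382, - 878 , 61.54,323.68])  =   [ - 878,-678,  -  416, - 358, 54.94,61.54, 265, 323.68, 382]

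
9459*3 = 28377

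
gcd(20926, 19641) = 1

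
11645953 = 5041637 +6604316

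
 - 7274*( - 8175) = 59464950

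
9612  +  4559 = 14171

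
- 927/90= - 103/10 = - 10.30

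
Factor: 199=199^1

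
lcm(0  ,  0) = 0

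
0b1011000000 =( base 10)704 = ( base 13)422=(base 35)k4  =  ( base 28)P4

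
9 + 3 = 12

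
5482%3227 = 2255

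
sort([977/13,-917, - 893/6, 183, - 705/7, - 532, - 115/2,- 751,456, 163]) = [  -  917, - 751, - 532, - 893/6, -705/7, - 115/2,977/13,163, 183,456]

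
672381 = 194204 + 478177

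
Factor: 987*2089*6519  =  13441154517 = 3^2*7^1*41^1*47^1*53^1*2089^1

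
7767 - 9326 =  - 1559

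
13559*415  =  5626985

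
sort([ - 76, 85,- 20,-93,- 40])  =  [ - 93, - 76, - 40, - 20, 85] 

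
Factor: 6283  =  61^1*103^1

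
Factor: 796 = 2^2*199^1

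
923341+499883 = 1423224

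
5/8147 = 5/8147 = 0.00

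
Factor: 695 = 5^1*139^1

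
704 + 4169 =4873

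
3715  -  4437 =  - 722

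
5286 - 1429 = 3857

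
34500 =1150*30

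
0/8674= 0 = 0.00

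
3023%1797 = 1226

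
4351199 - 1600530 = 2750669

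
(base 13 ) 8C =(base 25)4G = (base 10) 116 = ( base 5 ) 431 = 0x74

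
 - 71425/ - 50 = 1428 + 1/2 = 1428.50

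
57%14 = 1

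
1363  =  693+670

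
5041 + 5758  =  10799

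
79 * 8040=635160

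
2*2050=4100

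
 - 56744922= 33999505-90744427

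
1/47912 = 1/47912=0.00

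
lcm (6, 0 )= 0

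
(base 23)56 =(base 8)171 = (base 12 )a1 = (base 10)121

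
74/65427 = 74/65427  =  0.00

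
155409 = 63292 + 92117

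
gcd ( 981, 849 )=3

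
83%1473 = 83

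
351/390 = 9/10 = 0.90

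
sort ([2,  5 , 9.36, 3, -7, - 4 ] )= [ - 7, - 4,2,  3, 5,  9.36 ] 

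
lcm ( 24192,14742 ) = 943488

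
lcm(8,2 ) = 8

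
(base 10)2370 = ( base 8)4502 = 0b100101000010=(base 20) 5ia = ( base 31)2EE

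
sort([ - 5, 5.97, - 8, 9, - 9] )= [-9, - 8, - 5,5.97,9]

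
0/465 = 0 = 0.00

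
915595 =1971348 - 1055753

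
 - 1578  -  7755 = -9333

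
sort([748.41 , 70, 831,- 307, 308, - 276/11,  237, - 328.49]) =[ - 328.49, - 307 , - 276/11,70,  237, 308,748.41,831] 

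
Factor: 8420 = 2^2*5^1*421^1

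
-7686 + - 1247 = - 8933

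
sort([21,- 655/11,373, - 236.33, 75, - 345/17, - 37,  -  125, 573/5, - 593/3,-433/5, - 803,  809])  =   [ - 803, - 236.33, - 593/3,-125, - 433/5, - 655/11, - 37, - 345/17, 21, 75,573/5, 373, 809]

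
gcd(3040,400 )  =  80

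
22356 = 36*621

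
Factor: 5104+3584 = 2^4*3^1*181^1=8688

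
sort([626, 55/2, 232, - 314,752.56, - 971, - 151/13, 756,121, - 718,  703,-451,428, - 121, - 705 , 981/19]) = [ - 971, - 718, - 705,-451,  -  314, - 121 , - 151/13,55/2, 981/19, 121,232,428,626,703,752.56, 756]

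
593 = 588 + 5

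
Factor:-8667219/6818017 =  - 3^1*  11^1*19^(-1) *229^ ( - 1 )*1567^(- 1)* 262643^1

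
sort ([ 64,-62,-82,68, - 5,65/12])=[  -  82,-62, -5 , 65/12,64,68]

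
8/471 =8/471 = 0.02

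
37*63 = 2331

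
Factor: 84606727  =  233^1*363119^1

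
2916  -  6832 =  - 3916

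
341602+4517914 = 4859516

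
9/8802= 1/978= 0.00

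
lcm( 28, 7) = 28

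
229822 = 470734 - 240912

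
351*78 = 27378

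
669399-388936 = 280463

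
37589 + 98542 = 136131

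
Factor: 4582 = 2^1 *29^1*79^1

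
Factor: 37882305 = 3^2  *5^1*233^1*3613^1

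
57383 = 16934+40449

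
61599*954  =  58765446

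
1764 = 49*36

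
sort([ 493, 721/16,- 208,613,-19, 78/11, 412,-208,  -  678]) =[-678, - 208, - 208,-19, 78/11,721/16,412, 493,613 ]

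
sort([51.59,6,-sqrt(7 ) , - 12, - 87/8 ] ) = [ - 12, - 87/8, -sqrt( 7),6, 51.59 ]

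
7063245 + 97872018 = 104935263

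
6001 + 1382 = 7383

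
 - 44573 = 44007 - 88580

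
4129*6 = 24774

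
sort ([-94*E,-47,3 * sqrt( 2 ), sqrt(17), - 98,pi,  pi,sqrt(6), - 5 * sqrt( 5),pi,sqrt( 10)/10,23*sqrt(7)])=[-94*E, - 98, - 47, - 5 * sqrt(5), sqrt(10 )/10,sqrt( 6),pi,pi,pi, sqrt( 17 ),3*sqrt( 2),  23*sqrt( 7 )] 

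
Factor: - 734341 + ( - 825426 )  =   - 1559767 = - 11^1*17^1 * 19^1 *439^1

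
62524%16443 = 13195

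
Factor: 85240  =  2^3*5^1*2131^1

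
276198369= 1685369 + 274513000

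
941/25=37 + 16/25 = 37.64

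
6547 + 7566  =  14113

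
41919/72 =582+5/24=582.21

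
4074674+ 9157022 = 13231696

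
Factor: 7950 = 2^1 * 3^1*5^2*53^1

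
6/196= 3/98 = 0.03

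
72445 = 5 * 14489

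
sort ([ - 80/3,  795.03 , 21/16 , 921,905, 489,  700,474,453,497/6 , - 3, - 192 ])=[ - 192, - 80/3, - 3 , 21/16, 497/6, 453, 474,489,700,795.03,905, 921] 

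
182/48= 3 + 19/24 =3.79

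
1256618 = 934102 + 322516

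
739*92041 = 68018299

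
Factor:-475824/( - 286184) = 138/83 = 2^1 * 3^1*23^1*83^( - 1)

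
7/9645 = 7/9645 =0.00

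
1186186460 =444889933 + 741296527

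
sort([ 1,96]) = [ 1,96]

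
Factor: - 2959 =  - 11^1*269^1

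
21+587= 608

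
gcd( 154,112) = 14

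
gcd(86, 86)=86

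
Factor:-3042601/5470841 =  - 19^( - 1)*23^1 * 132287^1*287939^(-1)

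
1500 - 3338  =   -1838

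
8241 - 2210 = 6031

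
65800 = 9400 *7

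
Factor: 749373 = 3^1*439^1*569^1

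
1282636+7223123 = 8505759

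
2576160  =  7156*360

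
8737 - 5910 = 2827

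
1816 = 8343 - 6527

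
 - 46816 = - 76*616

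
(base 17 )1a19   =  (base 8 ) 17225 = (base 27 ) AJQ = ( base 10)7829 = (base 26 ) bf3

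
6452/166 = 38 + 72/83 = 38.87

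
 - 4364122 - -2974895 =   -  1389227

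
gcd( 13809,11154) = 3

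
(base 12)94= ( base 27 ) 44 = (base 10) 112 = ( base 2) 1110000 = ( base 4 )1300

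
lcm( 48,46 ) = 1104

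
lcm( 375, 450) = 2250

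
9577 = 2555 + 7022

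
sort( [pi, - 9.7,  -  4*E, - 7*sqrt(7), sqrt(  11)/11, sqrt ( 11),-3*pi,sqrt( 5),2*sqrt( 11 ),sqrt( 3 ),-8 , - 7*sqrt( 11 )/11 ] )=[ - 7*sqrt(7 ), - 4*E, - 9.7,- 3*pi, - 8, - 7 * sqrt(11)/11,sqrt (11)/11,sqrt(3),sqrt( 5),  pi, sqrt( 11) , 2*sqrt( 11 )]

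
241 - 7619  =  -7378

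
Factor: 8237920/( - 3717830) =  - 2^4*31^( - 1)*67^( - 1 )*179^(- 1)*51487^1=-  823792/371783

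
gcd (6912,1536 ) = 768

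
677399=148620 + 528779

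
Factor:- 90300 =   -  2^2* 3^1*5^2 * 7^1*43^1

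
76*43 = 3268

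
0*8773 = 0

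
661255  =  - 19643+680898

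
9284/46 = 4642/23 = 201.83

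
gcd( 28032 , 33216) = 192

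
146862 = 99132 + 47730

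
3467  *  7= 24269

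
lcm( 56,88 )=616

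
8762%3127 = 2508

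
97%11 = 9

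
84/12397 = 12/1771   =  0.01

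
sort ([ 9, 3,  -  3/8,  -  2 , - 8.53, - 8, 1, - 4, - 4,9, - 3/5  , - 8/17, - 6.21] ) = [ - 8.53, - 8, - 6.21,-4, - 4, - 2, - 3/5, - 8/17, - 3/8,1, 3,9,  9 ]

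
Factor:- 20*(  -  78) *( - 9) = -14040  =  -2^3*3^3*5^1*13^1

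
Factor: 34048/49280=38/55= 2^1*5^( - 1)*11^( - 1)*19^1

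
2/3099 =2/3099  =  0.00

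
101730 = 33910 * 3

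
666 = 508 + 158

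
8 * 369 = 2952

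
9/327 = 3/109 = 0.03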